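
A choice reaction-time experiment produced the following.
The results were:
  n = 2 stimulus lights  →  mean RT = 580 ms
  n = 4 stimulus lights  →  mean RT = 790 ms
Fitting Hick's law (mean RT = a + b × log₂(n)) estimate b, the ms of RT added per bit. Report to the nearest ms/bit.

210 ms/bit

Slope: b = (790 − 580) / (log₂ 4 − log₂ 2) = 210/1.0000 = 210 ms/bit.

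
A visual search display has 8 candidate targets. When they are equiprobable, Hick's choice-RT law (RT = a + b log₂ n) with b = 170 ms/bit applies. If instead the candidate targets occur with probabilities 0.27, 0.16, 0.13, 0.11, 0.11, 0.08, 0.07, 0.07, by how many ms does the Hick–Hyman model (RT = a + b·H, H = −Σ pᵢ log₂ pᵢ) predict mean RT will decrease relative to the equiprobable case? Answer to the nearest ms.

The RT saving is b·ΔH. Equiprobable H₀ = log₂(8) = 3.0000 bits; with the given probabilities H = 2.8449 bits.
b·(H₀ − H) = 170 × (3.0000 − 2.8449) = 26.37 ms.

26 ms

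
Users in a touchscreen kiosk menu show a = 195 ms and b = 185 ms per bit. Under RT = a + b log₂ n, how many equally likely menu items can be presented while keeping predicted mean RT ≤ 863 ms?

Set 195 + 185·log₂ n ≤ 863 → log₂ n ≤ (863 − 195)/185 = 3.6108.
So n ≤ 2^3.6108 = 12.217; the largest integer n is 12.

12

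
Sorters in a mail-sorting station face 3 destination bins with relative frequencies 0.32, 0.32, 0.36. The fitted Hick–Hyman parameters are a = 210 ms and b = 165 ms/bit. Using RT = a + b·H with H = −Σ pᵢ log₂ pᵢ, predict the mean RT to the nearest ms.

Entropy contributions −pᵢ log₂ pᵢ: 0.5260, 0.5260, 0.5306; sum H = 1.5827 bits.
RT = a + bH = 210 + 165·1.5827 = 471.14 ms.

471 ms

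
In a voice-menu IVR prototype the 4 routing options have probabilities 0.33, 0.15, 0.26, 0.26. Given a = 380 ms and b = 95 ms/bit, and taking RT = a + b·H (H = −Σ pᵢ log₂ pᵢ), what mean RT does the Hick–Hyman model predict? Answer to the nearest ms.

565 ms

H = 0.33·log₂(1/0.33) + 0.15·log₂(1/0.15) + 0.26·log₂(1/0.26) + 0.26·log₂(1/0.26) = 1.9489 bits.
RT = 380 + 95 × 1.9489 = 565.15 ms.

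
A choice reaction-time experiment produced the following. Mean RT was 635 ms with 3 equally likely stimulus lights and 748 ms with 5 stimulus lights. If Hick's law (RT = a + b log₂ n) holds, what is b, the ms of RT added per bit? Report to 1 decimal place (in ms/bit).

153.3 ms/bit

The slope on a log₂ axis is (748 − 635) / (2.3219 − 1.5850) = 153.331 ms/bit.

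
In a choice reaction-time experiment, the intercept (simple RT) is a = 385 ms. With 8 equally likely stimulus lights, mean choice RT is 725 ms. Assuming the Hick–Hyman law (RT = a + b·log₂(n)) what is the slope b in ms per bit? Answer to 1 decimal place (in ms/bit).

b = (725 − 385) / log₂(8) = 340 / 3 = 113.333 ms/bit.

113.3 ms/bit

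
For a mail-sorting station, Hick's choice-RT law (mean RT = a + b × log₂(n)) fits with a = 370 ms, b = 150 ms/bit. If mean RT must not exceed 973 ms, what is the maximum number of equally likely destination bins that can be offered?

Information budget: (973 − 370)/150 = 4.0200 bits, so n ≤ 2^4.0200 = 16.223 → at most 16.

16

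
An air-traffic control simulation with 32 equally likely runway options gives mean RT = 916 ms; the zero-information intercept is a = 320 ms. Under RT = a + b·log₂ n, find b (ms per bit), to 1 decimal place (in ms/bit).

log₂(32) = 5 bits.
b = (RT − a)/log₂ n = (916 − 320) / 5 = 119.200 ms/bit.

119.2 ms/bit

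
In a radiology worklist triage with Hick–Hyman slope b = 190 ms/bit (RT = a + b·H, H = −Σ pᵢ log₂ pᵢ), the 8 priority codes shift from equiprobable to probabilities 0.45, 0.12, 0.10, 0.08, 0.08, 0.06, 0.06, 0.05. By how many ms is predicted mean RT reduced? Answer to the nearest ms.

The RT saving is b·ΔH. Equiprobable H₀ = log₂(8) = 3.0000 bits; with the given probabilities H = 2.5038 bits.
b·(H₀ − H) = 190 × (3.0000 − 2.5038) = 94.27 ms.

94 ms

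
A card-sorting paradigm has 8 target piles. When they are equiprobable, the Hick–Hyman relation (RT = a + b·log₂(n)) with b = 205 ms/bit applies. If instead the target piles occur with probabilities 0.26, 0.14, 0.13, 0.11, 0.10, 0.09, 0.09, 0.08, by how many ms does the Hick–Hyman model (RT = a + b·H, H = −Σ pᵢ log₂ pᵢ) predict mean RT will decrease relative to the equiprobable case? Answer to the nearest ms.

24 ms

Equiprobable entropy H₀ = log₂ 8 = 3.0000 bits.
Skewed entropy H = −Σ pᵢ log₂ pᵢ = 2.8843 bits.
ΔRT = b·(H₀ − H) = 205 × 0.1157 = 23.71 ms.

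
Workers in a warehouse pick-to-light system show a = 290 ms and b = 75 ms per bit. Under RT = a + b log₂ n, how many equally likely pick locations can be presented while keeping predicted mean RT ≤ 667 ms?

75·log₂ n ≤ 667 − 290 = 377, giving log₂ n ≤ 5.0267 and n ≤ 32.597. The largest whole number is 32.

32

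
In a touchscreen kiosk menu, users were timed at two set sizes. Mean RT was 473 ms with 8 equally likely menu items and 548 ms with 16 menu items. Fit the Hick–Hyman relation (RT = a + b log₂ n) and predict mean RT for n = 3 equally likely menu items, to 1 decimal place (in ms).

Solve the two-equation system in a and b:
  b = (548 − 473) / (log₂ 16 − log₂ 8) = 75 / (4 − 3) = 75.000 ms/bit
  a = 473 − 75.000 × 3 = 248.000 ms
Then RT(3) = 248.000 + 75.000 × log₂ 3 = 248.000 + 75.000 × 1.5850 ≈ 366.872 ms.

366.9 ms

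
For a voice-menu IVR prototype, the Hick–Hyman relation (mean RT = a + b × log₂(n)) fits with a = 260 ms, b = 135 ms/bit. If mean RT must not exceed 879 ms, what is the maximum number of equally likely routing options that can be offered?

Set 260 + 135·log₂ n ≤ 879 → log₂ n ≤ (879 − 260)/135 = 4.5852.
So n ≤ 2^4.5852 = 24.004; the largest integer n is 24.

24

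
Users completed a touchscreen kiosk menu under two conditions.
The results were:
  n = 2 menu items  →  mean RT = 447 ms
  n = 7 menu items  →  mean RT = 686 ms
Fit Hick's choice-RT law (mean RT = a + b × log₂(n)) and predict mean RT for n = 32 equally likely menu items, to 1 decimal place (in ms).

975.9 ms

With log₂ n on the abscissa the relation is linear; from the two conditions:
  b = (686 − 447) / (log₂ 7 − log₂ 2) = 239 / (2.8074 − 1) = 132.237 ms/bit
  a = 447 − 132.237 × 1 = 314.763 ms
Then RT(32) = 314.763 + 132.237 × log₂ 32 = 314.763 + 132.237 × 5 ≈ 975.950 ms.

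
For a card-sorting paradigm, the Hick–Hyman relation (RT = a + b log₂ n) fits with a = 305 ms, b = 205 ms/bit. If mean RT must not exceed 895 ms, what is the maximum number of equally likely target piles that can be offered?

Information budget: (895 − 305)/205 = 2.8780 bits, so n ≤ 2^2.8780 = 7.352 → at most 7.

7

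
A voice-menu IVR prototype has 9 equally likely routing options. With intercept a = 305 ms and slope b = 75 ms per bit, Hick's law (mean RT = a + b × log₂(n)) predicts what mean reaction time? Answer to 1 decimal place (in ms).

542.7 ms

log₂(9) = 3.1699 bits, so RT = 305 + 75 × 3.1699 ≈ 542.744 ms.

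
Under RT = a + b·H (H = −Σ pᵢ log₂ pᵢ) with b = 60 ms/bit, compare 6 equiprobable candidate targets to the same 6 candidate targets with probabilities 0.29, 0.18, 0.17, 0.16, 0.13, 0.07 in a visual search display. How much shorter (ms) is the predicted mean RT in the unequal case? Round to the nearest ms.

The RT saving is b·ΔH. Equiprobable H₀ = log₂(6) = 2.5850 bits; with the given probabilities H = 2.4720 bits.
b·(H₀ − H) = 60 × (2.5850 − 2.4720) = 6.78 ms.

7 ms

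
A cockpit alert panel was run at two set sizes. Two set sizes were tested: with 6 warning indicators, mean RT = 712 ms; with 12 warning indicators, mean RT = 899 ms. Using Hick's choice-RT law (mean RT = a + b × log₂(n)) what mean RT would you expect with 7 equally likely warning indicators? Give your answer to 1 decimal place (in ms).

753.6 ms

Fit slope and intercept:
  b = (899 − 712) / (log₂ 12 − log₂ 6) = 187 / (3.5850 − 2.5850) = 187.000 ms/bit
  a = 712 − 187.000 × 2.5850 = 228.612 ms
Then RT(7) = 228.612 + 187.000 × log₂ 7 = 228.612 + 187.000 × 2.8074 ≈ 753.587 ms.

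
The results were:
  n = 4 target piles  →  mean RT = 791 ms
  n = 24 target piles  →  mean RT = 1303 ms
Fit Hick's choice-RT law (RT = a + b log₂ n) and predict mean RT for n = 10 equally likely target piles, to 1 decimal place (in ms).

1052.8 ms

Fit slope and intercept:
  b = (1303 − 791) / (log₂ 24 − log₂ 4) = 512 / (4.5850 − 2) = 198.069 ms/bit
  a = 791 − 198.069 × 2 = 394.863 ms
Then RT(10) = 394.863 + 198.069 × log₂ 10 = 394.863 + 198.069 × 3.3219 ≈ 1052.832 ms.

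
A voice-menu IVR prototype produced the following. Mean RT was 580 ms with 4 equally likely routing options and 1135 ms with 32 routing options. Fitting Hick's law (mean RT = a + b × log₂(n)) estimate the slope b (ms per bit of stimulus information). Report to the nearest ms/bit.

b = (RT₂ − RT₁)/(log₂ n₂ − log₂ n₁) = (1135 − 580)/(5 − 2) = 185 ms/bit.

185 ms/bit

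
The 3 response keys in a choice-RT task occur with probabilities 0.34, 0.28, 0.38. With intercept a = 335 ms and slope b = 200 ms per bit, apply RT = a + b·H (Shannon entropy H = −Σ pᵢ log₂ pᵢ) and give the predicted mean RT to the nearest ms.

650 ms

H = 0.34·log₂(1/0.34) + 0.28·log₂(1/0.28) + 0.38·log₂(1/0.38) = 1.5738 bits.
RT = 335 + 200 × 1.5738 = 649.77 ms.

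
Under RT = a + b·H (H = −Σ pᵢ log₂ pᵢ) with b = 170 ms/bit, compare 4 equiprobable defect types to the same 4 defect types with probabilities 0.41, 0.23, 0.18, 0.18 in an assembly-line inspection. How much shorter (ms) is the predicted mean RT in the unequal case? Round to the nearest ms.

16 ms

The RT saving is b·ΔH. Equiprobable H₀ = log₂(4) = 2.0000 bits; with the given probabilities H = 1.9057 bits.
b·(H₀ − H) = 170 × (2.0000 − 1.9057) = 16.04 ms.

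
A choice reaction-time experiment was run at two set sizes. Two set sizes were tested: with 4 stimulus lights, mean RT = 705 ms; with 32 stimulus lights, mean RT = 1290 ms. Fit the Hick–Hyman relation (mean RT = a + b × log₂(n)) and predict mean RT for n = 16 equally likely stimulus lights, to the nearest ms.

With log₂ n on the abscissa the relation is linear; from the two conditions:
  b = (1290 − 705) / (log₂ 32 − log₂ 4) = 585 / (5 − 2) = 195 ms/bit
  a = 705 − 195 × 2 = 315 ms
Then RT(16) = 315 + 195 × log₂ 16 = 315 + 195 × 4 ≈ 1095.000 ms.

1095 ms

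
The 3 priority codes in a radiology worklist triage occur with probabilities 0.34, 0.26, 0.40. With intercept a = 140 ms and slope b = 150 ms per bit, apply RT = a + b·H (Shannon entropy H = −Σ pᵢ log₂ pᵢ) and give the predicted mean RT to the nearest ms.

374 ms

H = 0.34·log₂(1/0.34) + 0.26·log₂(1/0.26) + 0.40·log₂(1/0.40) = 1.5632 bits.
RT = 140 + 150 × 1.5632 = 374.48 ms.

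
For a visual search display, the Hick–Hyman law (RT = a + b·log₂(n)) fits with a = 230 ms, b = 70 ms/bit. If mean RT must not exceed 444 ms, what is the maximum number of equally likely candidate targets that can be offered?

Information budget: (444 − 230)/70 = 3.0571 bits, so n ≤ 2^3.0571 = 8.323 → at most 8.

8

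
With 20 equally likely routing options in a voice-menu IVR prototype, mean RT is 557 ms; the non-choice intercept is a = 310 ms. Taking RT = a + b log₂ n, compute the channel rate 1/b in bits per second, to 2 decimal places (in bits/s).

17.50 bits/s

b = (557 − 310)/log₂ 20 = 247/4.3219 = 57.150 ms per bit = 0.05715 s/bit; the reciprocal is 17.498 bits/s.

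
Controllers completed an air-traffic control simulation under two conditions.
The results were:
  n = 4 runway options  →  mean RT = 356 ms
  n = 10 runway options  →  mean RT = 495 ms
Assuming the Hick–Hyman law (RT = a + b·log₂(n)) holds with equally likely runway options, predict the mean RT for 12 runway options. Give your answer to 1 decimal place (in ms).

Solve the two-equation system in a and b:
  b = (495 − 356) / (log₂ 10 − log₂ 4) = 139 / (3.3219 − 2) = 105.149 ms/bit
  a = 356 − 105.149 × 2 = 145.701 ms
Then RT(12) = 145.701 + 105.149 × log₂ 12 = 145.701 + 105.149 × 3.5850 ≈ 522.658 ms.

522.7 ms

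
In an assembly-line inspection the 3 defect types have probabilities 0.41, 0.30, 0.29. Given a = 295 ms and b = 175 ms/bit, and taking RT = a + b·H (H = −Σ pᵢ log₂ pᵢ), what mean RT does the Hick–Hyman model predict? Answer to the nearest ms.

Entropy contributions −pᵢ log₂ pᵢ: 0.5274, 0.5211, 0.5179; sum H = 1.5664 bits.
RT = a + bH = 295 + 175·1.5664 = 569.12 ms.

569 ms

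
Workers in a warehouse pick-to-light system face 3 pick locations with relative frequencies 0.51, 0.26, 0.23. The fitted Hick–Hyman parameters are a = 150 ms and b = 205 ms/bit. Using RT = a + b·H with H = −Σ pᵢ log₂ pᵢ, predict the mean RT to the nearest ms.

455 ms

H = 0.51·log₂(1/0.51) + 0.26·log₂(1/0.26) + 0.23·log₂(1/0.23) = 1.4884 bits.
RT = 150 + 205 × 1.4884 = 455.12 ms.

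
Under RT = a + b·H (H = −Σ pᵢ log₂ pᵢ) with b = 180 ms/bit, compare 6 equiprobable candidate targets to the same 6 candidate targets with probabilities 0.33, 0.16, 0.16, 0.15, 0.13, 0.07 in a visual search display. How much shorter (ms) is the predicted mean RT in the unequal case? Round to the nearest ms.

27 ms

Equiprobable entropy H₀ = log₂ 6 = 2.5850 bits.
Skewed entropy H = −Σ pᵢ log₂ pᵢ = 2.4356 bits.
ΔRT = b·(H₀ − H) = 180 × 0.1494 = 26.89 ms.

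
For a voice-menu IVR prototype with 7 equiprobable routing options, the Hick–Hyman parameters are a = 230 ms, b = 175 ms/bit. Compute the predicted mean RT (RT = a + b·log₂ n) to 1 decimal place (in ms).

721.3 ms

log₂(7) = 2.8074 bits, so RT = 230 + 175 × 2.8074 ≈ 721.287 ms.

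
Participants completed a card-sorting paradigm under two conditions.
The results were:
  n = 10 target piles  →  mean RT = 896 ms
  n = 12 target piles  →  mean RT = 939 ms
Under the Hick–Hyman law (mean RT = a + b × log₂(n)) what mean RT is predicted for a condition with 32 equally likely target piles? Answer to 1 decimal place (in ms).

Solve the two-equation system in a and b:
  b = (939 − 896) / (log₂ 12 − log₂ 10) = 43 / (3.5850 − 3.3219) = 163.477 ms/bit
  a = 896 − 163.477 × 3.3219 = 352.942 ms
Then RT(32) = 352.942 + 163.477 × log₂ 32 = 352.942 + 163.477 × 5 ≈ 1170.326 ms.

1170.3 ms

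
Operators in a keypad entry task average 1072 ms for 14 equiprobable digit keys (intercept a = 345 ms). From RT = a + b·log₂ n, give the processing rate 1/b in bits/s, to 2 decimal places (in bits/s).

b = (1072 − 345)/log₂ 14 = 727/3.8074 = 190.946 ms per bit = 0.19095 s/bit; the reciprocal is 5.237 bits/s.

5.24 bits/s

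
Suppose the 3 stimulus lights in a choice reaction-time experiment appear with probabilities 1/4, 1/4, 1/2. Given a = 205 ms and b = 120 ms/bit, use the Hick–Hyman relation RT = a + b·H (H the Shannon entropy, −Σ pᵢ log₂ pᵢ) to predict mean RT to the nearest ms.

385 ms

H = −Σ pᵢ log₂ pᵢ = 0.25·2 + 0.25·2 + 0.5·1 = 1.500 bits.
RT = 205 + 120 × 1.500 = 385.00 ms.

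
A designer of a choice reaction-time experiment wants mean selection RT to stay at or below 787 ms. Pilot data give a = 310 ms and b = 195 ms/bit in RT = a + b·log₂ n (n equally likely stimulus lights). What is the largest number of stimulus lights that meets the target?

Set 310 + 195·log₂ n ≤ 787 → log₂ n ≤ (787 − 310)/195 = 2.4462.
So n ≤ 2^2.4462 = 5.450; the largest integer n is 5.

5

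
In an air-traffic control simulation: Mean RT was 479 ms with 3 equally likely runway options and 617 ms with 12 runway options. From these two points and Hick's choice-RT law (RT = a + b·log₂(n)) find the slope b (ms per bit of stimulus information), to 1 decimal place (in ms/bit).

Slope: b = (617 − 479) / (log₂ 12 − log₂ 3) = 138/2.0000 = 69.000 ms/bit.

69.0 ms/bit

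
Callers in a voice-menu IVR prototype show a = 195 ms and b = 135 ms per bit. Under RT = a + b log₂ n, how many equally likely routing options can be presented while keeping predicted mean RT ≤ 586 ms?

7

Set 195 + 135·log₂ n ≤ 586 → log₂ n ≤ (586 − 195)/135 = 2.8963.
So n ≤ 2^2.8963 = 7.445; the largest integer n is 7.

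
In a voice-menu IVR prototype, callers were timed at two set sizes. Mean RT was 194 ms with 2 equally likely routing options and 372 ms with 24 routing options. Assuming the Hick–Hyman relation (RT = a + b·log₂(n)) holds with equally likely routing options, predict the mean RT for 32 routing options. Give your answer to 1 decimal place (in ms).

392.6 ms

RT is linear in log₂ n, so two points fix the line:
  b = (372 − 194) / (log₂ 24 − log₂ 2) = 178 / (4.5850 − 1) = 49.652 ms/bit
  a = 194 − 49.652 × 1 = 144.348 ms
Then RT(32) = 144.348 + 49.652 × log₂ 32 = 144.348 + 49.652 × 5 ≈ 392.607 ms.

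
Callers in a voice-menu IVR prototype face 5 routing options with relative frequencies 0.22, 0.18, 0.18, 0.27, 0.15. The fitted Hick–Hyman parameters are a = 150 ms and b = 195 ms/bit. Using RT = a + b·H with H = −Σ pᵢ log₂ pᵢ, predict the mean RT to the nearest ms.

H = 0.22·log₂(1/0.22) + 0.18·log₂(1/0.18) + 0.18·log₂(1/0.18) + 0.27·log₂(1/0.27) + 0.15·log₂(1/0.15) = 2.2918 bits.
RT = 150 + 195 × 2.2918 = 596.89 ms.

597 ms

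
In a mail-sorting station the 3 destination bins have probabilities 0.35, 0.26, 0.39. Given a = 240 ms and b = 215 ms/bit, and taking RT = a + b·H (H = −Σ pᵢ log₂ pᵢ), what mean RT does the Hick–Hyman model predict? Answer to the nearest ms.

H = 0.35·log₂(1/0.35) + 0.26·log₂(1/0.26) + 0.39·log₂(1/0.39) = 1.5652 bits.
RT = 240 + 215 × 1.5652 = 576.51 ms.

577 ms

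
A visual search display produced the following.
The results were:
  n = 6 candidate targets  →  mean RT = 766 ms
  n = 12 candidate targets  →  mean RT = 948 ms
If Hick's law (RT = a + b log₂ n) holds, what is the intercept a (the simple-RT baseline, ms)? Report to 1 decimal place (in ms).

The slope on a log₂ axis is (948 − 766) / (3.5850 − 2.5850) = 182.000 ms/bit.
a = RT₁ − b·log₂ n₁ = 766 − 182.000 × 2.5850 = 295.537 ms.

295.5 ms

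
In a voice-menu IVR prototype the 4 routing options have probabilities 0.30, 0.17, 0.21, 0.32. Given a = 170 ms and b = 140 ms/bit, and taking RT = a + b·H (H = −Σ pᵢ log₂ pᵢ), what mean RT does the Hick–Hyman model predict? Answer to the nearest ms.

444 ms

Entropy contributions −pᵢ log₂ pᵢ: 0.5211, 0.4346, 0.4728, 0.5260; sum H = 1.9545 bits.
RT = a + bH = 170 + 140·1.9545 = 443.63 ms.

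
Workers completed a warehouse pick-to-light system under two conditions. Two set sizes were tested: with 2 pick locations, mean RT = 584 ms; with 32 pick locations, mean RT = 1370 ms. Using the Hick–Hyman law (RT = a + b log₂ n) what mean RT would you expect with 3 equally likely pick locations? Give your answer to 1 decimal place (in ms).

RT is linear in log₂ n, so two points fix the line:
  b = (1370 − 584) / (log₂ 32 − log₂ 2) = 786 / (5 − 1) = 196.500 ms/bit
  a = 584 − 196.500 × 1 = 387.500 ms
Then RT(3) = 387.500 + 196.500 × log₂ 3 = 387.500 + 196.500 × 1.5850 ≈ 698.945 ms.

698.9 ms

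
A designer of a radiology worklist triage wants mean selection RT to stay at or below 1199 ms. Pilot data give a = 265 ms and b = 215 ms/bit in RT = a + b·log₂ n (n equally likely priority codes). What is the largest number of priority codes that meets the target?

Information budget: (1199 − 265)/215 = 4.3442 bits, so n ≤ 2^4.3442 = 20.311 → at most 20.

20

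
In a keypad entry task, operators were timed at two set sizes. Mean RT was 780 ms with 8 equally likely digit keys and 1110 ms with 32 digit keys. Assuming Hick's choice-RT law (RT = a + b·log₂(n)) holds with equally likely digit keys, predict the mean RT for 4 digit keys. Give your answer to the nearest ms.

615 ms

With log₂ n on the abscissa the relation is linear; from the two conditions:
  b = (1110 − 780) / (log₂ 32 − log₂ 8) = 330 / (5 − 3) = 165 ms/bit
  a = 780 − 165 × 3 = 285 ms
Then RT(4) = 285 + 165 × log₂ 4 = 285 + 165 × 2 ≈ 615.000 ms.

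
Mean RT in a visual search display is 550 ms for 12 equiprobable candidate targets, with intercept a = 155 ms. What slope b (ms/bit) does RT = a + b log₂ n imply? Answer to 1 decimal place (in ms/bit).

12 alternatives carry log₂ 12 = 3.5850 bits; the choice cost is 550 − 155 = 395 ms, so b = 395/3.5850 = 110.182 ms/bit.

110.2 ms/bit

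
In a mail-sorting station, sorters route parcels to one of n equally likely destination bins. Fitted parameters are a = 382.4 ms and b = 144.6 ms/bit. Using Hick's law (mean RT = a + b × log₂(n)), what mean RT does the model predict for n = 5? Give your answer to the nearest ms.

log₂(5) = 2.3219 bits, so RT = 382.4 + 144.6 × 2.3219 ≈ 718.151 ms.

718 ms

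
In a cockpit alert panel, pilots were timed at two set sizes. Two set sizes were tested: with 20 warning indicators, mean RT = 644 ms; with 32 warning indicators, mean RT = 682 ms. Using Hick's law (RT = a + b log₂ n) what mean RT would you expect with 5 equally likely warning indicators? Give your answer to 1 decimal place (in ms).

531.9 ms

RT is linear in log₂ n, so two points fix the line:
  b = (682 − 644) / (log₂ 32 − log₂ 20) = 38 / (5 − 4.3219) = 56.041 ms/bit
  a = 644 − 56.041 × 4.3219 = 401.794 ms
Then RT(5) = 401.794 + 56.041 × log₂ 5 = 401.794 + 56.041 × 2.3219 ≈ 531.917 ms.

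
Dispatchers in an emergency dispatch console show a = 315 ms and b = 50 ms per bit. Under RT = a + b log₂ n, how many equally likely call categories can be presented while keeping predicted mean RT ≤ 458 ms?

7

Set 315 + 50·log₂ n ≤ 458 → log₂ n ≤ (458 − 315)/50 = 2.8600.
So n ≤ 2^2.8600 = 7.260; the largest integer n is 7.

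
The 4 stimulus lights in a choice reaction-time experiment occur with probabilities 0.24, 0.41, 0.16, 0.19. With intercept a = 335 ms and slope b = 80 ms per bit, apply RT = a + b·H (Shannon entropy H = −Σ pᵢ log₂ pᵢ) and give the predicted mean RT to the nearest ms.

H = 0.24·log₂(1/0.24) + 0.41·log₂(1/0.41) + 0.16·log₂(1/0.16) + 0.19·log₂(1/0.19) = 1.8998 bits.
RT = 335 + 80 × 1.8998 = 486.98 ms.

487 ms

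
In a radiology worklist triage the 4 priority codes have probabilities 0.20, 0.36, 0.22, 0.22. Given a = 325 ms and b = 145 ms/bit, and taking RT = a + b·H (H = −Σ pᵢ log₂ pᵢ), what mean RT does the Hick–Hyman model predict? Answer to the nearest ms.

Entropy contributions −pᵢ log₂ pᵢ: 0.4644, 0.5306, 0.4806, 0.4806; sum H = 1.9561 bits.
RT = a + bH = 325 + 145·1.9561 = 608.64 ms.

609 ms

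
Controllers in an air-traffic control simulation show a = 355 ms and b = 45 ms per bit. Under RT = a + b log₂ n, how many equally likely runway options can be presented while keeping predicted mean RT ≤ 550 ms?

45·log₂ n ≤ 550 − 355 = 195, giving log₂ n ≤ 4.3333 and n ≤ 20.159. The largest whole number is 20.

20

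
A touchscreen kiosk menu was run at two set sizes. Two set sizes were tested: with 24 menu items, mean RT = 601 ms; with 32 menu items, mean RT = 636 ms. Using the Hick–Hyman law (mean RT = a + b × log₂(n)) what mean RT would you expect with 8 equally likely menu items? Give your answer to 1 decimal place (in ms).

Solve the two-equation system in a and b:
  b = (636 − 601) / (log₂ 32 − log₂ 24) = 35 / (5 − 4.5850) = 84.330 ms/bit
  a = 601 − 84.330 × 4.5850 = 214.351 ms
Then RT(8) = 214.351 + 84.330 × log₂ 8 = 214.351 + 84.330 × 3 ≈ 467.341 ms.

467.3 ms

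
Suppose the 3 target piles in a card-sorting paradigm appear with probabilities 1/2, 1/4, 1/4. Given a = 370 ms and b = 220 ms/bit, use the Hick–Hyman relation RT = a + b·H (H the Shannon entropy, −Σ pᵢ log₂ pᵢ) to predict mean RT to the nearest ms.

Each term −pᵢ log₂ pᵢ: 0.5·1 + 0.25·2 + 0.25·2; summed, H = 1.500 bits.
Mean RT = a + bH = 370 + 220·1.500 = 700.00 ms.

700 ms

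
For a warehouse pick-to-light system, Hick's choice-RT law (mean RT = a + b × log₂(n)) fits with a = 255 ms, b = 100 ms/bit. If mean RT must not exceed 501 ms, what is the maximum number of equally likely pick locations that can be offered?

5

100·log₂ n ≤ 501 − 255 = 246, giving log₂ n ≤ 2.4600 and n ≤ 5.502. The largest whole number is 5.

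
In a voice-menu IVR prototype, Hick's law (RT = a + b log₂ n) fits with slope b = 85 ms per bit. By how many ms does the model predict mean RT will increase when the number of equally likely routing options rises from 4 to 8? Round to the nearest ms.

Only the slope matters, since a is common to both: ΔRT = b·log₂(n₂/n₁).
log₂(8) − log₂(4) = log₂(8/4) = log₂(2) = 1.
ΔRT = 85 × 1.0000 = 85.000 ms.

85 ms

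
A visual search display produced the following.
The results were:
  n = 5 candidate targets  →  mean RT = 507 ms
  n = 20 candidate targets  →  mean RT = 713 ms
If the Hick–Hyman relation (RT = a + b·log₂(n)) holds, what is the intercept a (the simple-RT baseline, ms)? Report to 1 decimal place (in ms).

The slope on a log₂ axis is (713 − 507) / (4.3219 − 2.3219) = 103.000 ms/bit.
Intercept: a = 507 − 103.000·log₂(5) = 267.841 ms.

267.8 ms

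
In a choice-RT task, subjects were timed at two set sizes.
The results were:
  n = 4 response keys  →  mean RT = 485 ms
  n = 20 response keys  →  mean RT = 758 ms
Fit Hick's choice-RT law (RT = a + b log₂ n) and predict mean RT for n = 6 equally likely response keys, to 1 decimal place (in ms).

553.8 ms

RT is linear in log₂ n, so two points fix the line:
  b = (758 − 485) / (log₂ 20 − log₂ 4) = 273 / (4.3219 − 2) = 117.575 ms/bit
  a = 485 − 117.575 × 2 = 249.851 ms
Then RT(6) = 249.851 + 117.575 × log₂ 6 = 249.851 + 117.575 × 2.5850 ≈ 553.777 ms.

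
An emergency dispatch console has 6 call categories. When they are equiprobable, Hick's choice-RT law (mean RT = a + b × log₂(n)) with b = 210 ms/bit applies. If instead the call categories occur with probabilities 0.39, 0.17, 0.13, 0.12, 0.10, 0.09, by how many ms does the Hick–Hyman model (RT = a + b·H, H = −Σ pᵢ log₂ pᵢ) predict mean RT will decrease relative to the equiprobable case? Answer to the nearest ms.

The RT saving is b·ΔH. Equiprobable H₀ = log₂(6) = 2.5850 bits; with the given probabilities H = 2.3589 bits.
b·(H₀ − H) = 210 × (2.5850 − 2.3589) = 47.46 ms.

47 ms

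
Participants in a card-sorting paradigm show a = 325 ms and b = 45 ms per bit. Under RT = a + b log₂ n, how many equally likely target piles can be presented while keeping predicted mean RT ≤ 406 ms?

3

Information budget: (406 − 325)/45 = 1.8000 bits, so n ≤ 2^1.8000 = 3.482 → at most 3.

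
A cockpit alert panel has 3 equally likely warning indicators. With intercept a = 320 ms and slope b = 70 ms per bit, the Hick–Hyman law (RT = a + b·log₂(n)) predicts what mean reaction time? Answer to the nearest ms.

log₂(3) = 1.5850 bits, so RT = 320 + 70 × 1.5850 ≈ 430.947 ms.

431 ms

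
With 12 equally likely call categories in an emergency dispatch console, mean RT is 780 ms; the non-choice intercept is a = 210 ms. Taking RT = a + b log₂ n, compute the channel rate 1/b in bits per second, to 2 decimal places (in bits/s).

6.29 bits/s

Choice component = 780 − 210 = 570 ms over log₂(12) = 3.5850 bits.
b = 570 / 3.5850 = 158.997 ms/bit, so 1/b = 6.289 bits/s.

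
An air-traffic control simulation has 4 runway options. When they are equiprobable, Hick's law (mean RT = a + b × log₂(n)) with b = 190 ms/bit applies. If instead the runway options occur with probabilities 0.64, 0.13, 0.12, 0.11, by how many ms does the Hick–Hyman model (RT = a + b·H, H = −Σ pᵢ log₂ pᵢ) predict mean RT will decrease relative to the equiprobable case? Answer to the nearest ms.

93 ms

Equiprobable entropy H₀ = log₂ 4 = 2.0000 bits.
Skewed entropy H = −Σ pᵢ log₂ pᵢ = 1.5121 bits.
ΔRT = b·(H₀ − H) = 190 × 0.4879 = 92.71 ms.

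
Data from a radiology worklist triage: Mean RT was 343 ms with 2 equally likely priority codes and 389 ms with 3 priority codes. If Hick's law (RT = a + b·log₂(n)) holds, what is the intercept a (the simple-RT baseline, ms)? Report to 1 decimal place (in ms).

b = (RT₂ − RT₁)/(log₂ n₂ − log₂ n₁) = (389 − 343)/(1.5850 − 1) = 78.638 ms/bit.
Intercept: a = 343 − 78.638·log₂(2) = 264.362 ms.

264.4 ms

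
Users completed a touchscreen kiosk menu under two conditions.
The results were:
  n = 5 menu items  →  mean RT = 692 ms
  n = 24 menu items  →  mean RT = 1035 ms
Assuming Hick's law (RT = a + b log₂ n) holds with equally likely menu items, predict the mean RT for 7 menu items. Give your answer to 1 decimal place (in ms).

Solve the two-equation system in a and b:
  b = (1035 − 692) / (log₂ 24 − log₂ 5) = 343 / (4.5850 − 2.3219) = 151.566 ms/bit
  a = 692 − 151.566 × 2.3219 = 340.074 ms
Then RT(7) = 340.074 + 151.566 × log₂ 7 = 340.074 + 151.566 × 2.8074 ≈ 765.574 ms.

765.6 ms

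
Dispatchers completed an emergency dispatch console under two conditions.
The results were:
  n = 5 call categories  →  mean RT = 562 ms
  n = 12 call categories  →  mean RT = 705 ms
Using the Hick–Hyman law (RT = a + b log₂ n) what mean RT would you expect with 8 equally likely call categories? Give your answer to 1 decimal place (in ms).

638.8 ms

With log₂ n on the abscissa the relation is linear; from the two conditions:
  b = (705 − 562) / (log₂ 12 − log₂ 5) = 143 / (3.5850 − 2.3219) = 113.219 ms/bit
  a = 562 − 113.219 × 2.3219 = 299.113 ms
Then RT(8) = 299.113 + 113.219 × log₂ 8 = 299.113 + 113.219 × 3 ≈ 638.771 ms.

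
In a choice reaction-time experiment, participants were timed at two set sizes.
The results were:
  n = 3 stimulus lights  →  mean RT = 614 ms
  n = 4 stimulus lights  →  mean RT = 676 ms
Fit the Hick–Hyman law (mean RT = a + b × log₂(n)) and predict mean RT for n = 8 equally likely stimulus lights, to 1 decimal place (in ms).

Solve the two-equation system in a and b:
  b = (676 − 614) / (log₂ 4 − log₂ 3) = 62 / (2 − 1.5850) = 149.384 ms/bit
  a = 614 − 149.384 × 1.5850 = 377.232 ms
Then RT(8) = 377.232 + 149.384 × log₂ 8 = 377.232 + 149.384 × 3 ≈ 825.384 ms.

825.4 ms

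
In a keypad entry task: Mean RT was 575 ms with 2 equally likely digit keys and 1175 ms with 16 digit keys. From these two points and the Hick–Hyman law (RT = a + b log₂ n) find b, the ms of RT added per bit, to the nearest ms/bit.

The slope on a log₂ axis is (1175 − 575) / (4 − 1) = 200 ms/bit.

200 ms/bit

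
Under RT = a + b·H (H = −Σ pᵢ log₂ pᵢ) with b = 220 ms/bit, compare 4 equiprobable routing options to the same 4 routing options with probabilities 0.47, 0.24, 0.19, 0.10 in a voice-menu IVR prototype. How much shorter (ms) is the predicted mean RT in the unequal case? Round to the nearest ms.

45 ms

Equiprobable entropy H₀ = log₂ 4 = 2.0000 bits.
Skewed entropy H = −Σ pᵢ log₂ pᵢ = 1.7935 bits.
ΔRT = b·(H₀ − H) = 220 × 0.2065 = 45.43 ms.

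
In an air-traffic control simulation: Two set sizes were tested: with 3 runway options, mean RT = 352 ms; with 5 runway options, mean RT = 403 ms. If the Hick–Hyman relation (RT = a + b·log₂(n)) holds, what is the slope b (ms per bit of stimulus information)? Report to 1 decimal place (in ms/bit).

The slope on a log₂ axis is (403 − 352) / (2.3219 − 1.5850) = 69.203 ms/bit.

69.2 ms/bit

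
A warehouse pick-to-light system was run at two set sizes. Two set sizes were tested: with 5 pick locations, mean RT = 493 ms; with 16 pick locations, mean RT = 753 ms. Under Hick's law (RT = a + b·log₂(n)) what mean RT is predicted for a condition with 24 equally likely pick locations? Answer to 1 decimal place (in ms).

RT is linear in log₂ n, so two points fix the line:
  b = (753 − 493) / (log₂ 16 − log₂ 5) = 260 / (4 − 2.3219) = 154.940 ms/bit
  a = 493 − 154.940 × 2.3219 = 133.241 ms
Then RT(24) = 133.241 + 154.940 × log₂ 24 = 133.241 + 154.940 × 4.5850 ≈ 843.634 ms.

843.6 ms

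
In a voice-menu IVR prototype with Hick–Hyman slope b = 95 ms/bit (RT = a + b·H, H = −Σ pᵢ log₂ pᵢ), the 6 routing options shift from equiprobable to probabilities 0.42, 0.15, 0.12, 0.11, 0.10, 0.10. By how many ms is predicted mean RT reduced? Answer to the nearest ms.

Equiprobable entropy H₀ = log₂ 6 = 2.5850 bits.
Skewed entropy H = −Σ pᵢ log₂ pᵢ = 2.3179 bits.
ΔRT = b·(H₀ − H) = 95 × 0.2670 = 25.37 ms.

25 ms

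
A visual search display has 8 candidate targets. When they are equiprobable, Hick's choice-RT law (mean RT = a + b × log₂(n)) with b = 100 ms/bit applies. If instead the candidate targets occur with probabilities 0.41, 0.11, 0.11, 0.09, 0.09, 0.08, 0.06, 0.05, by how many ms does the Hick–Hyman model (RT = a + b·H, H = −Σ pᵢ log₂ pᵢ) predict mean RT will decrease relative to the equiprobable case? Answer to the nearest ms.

Equiprobable entropy H₀ = log₂ 8 = 3.0000 bits.
Skewed entropy H = −Σ pᵢ log₂ pᵢ = 2.6044 bits.
ΔRT = b·(H₀ − H) = 100 × 0.3956 = 39.56 ms.

40 ms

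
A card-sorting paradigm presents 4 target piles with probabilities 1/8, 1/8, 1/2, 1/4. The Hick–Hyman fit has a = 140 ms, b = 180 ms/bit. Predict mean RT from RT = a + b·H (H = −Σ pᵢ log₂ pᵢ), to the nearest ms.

Each term −pᵢ log₂ pᵢ: 0.125·3 + 0.125·3 + 0.5·1 + 0.25·2; summed, H = 1.750 bits.
Mean RT = a + bH = 140 + 180·1.750 = 455.00 ms.

455 ms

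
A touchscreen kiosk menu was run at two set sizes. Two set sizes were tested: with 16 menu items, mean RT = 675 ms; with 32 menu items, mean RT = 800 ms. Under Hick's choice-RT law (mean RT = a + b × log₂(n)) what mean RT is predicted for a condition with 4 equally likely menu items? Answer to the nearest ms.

Fit slope and intercept:
  b = (800 − 675) / (log₂ 32 − log₂ 16) = 125 / (5 − 4) = 125 ms/bit
  a = 675 − 125 × 4 = 175 ms
Then RT(4) = 175 + 125 × log₂ 4 = 175 + 125 × 2 ≈ 425.000 ms.

425 ms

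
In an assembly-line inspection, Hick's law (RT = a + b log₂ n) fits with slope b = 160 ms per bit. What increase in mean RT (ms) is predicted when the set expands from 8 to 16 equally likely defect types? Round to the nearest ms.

ΔRT = (a + b log₂ n₂) − (a + b log₂ n₁) = b·(log₂ n₂ − log₂ n₁).
log₂(16) − log₂(8) = log₂(16/8) = log₂(2) = 1.
ΔRT = 160 × 1.0000 = 160.000 ms.

160 ms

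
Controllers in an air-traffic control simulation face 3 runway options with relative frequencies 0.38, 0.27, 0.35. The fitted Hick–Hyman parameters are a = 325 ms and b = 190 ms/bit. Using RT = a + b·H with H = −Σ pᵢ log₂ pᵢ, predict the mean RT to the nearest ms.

Entropy contributions −pᵢ log₂ pᵢ: 0.5305, 0.5100, 0.5301; sum H = 1.5706 bits.
RT = a + bH = 325 + 190·1.5706 = 623.41 ms.

623 ms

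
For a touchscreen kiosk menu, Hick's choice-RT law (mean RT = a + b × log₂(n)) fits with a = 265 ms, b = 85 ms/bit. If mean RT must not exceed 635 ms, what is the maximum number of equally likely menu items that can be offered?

20

85·log₂ n ≤ 635 − 265 = 370, giving log₂ n ≤ 4.3529 and n ≤ 20.435. The largest whole number is 20.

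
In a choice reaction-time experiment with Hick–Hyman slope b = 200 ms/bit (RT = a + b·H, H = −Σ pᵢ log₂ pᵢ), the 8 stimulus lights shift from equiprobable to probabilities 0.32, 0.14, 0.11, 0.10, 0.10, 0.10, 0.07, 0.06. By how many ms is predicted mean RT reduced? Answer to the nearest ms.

Equiprobable entropy H₀ = log₂ 8 = 3.0000 bits.
Skewed entropy H = −Σ pᵢ log₂ pᵢ = 2.7821 bits.
ΔRT = b·(H₀ − H) = 200 × 0.2179 = 43.58 ms.

44 ms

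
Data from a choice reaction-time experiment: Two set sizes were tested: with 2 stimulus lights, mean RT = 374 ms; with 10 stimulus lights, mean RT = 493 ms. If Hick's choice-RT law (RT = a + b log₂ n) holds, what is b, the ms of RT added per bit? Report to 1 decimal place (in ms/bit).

Slope: b = (493 − 374) / (log₂ 10 − log₂ 2) = 119/2.3219 = 51.251 ms/bit.

51.3 ms/bit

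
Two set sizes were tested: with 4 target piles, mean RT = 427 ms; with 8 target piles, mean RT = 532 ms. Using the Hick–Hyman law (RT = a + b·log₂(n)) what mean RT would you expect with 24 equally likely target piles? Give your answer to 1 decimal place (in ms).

Solve the two-equation system in a and b:
  b = (532 − 427) / (log₂ 8 − log₂ 4) = 105 / (3 − 2) = 105.000 ms/bit
  a = 427 − 105.000 × 2 = 217.000 ms
Then RT(24) = 217.000 + 105.000 × log₂ 24 = 217.000 + 105.000 × 4.5850 ≈ 698.421 ms.

698.4 ms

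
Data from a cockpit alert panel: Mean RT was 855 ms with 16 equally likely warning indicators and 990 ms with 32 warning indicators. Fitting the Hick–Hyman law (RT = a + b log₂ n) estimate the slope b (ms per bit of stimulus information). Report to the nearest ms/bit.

135 ms/bit

b = (RT₂ − RT₁)/(log₂ n₂ − log₂ n₁) = (990 − 855)/(5 − 4) = 135 ms/bit.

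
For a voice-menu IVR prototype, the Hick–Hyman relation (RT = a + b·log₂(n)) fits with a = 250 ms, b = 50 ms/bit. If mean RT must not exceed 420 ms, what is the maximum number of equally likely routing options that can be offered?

10

Information budget: (420 − 250)/50 = 3.4000 bits, so n ≤ 2^3.4000 = 10.556 → at most 10.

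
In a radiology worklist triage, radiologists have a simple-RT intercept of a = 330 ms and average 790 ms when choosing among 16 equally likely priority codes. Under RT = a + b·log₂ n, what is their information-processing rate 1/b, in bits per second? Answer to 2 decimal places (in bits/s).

8.70 bits/s

Choice component = 790 − 330 = 460 ms over log₂(16) = 4 bits.
b = 460 / 4 = 115.000 ms/bit, so 1/b = 8.696 bits/s.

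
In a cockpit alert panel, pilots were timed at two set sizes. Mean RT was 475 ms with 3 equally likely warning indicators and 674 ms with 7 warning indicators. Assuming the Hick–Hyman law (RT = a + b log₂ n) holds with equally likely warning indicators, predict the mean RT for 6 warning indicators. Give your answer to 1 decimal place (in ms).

RT is linear in log₂ n, so two points fix the line:
  b = (674 − 475) / (log₂ 7 − log₂ 3) = 199 / (2.8074 − 1.5850) = 162.796 ms/bit
  a = 475 − 162.796 × 1.5850 = 216.975 ms
Then RT(6) = 216.975 + 162.796 × log₂ 6 = 216.975 + 162.796 × 2.5850 ≈ 637.796 ms.

637.8 ms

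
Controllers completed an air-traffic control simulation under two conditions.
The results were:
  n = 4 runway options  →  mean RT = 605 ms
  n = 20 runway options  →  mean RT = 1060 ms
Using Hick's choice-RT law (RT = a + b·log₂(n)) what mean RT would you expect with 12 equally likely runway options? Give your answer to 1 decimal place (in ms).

Fit slope and intercept:
  b = (1060 − 605) / (log₂ 20 − log₂ 4) = 455 / (4.3219 − 2) = 195.958 ms/bit
  a = 605 − 195.958 × 2 = 213.084 ms
Then RT(12) = 213.084 + 195.958 × log₂ 12 = 213.084 + 195.958 × 3.5850 ≈ 915.586 ms.

915.6 ms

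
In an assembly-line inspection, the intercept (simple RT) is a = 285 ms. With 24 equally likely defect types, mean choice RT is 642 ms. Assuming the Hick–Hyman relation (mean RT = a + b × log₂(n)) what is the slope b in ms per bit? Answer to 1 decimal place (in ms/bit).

77.9 ms/bit

24 alternatives carry log₂ 24 = 4.5850 bits; the choice cost is 642 − 285 = 357 ms, so b = 357/4.5850 = 77.863 ms/bit.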